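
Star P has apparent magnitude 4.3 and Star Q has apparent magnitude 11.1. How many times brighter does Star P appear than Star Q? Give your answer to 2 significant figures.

Δm = 4.3 − (11.1) = -6.8
Flux ratio = 10^(−0.4 Δm) = 10^(−0.4 × -6.8) = 10^2.720 = 524.8

520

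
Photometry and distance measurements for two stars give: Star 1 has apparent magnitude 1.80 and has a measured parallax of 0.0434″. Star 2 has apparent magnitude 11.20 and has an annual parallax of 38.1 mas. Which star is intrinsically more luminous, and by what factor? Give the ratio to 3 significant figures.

Star 1 is more luminous, by a factor of 4430.

Star 1: d = 1/p = 1/0.0434″ = 23.04 pc
Star 1: M = m − 5 log₁₀ d + 5 = 1.80 − 5·1.3625 + 5 = -0.013
Star 2: p = 38.1 mas = 0.0381″ → d = 1/p = 26.25 pc
Star 2: M = m − 5 log₁₀ d + 5 = 11.20 − 5·1.4191 + 5 = 9.105
ΔM = M_1 − M_2 = -0.013 − (9.105) = -9.117; smaller M is more luminous → Star 1.
L ratio = 10^(0.4 |ΔM|) = 10^3.647 = 4435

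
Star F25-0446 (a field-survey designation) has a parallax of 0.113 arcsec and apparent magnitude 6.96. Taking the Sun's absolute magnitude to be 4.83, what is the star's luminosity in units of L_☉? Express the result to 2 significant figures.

L/L_☉ ≈ 0.11

d = 1/p = 1/0.113″ = 8.850 pc
M = m − 5 log₁₀ d + 5 = 6.96 − 5·0.9469 + 5 = 7.225
M − M_☉ = 7.225 − 4.83 = 2.395
L/L_☉ = 10^(−0.4 × 2.395) = 0.1101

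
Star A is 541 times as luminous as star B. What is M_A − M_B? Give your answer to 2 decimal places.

M_A − M_B ≈ -6.83

Pogson: ΔM = −2.5 log₁₀(ratio) = −2.5 log₁₀(541) = −2.5 × 2.7332 = -6.833
Star A is brighter, so it has the smaller magnitude: the difference is negative.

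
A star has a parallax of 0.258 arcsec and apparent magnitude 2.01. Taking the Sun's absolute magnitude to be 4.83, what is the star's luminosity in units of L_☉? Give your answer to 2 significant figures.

L/L_☉ ≈ 2.0

d = 1/p = 1/0.258″ = 3.876 pc
M = m − 5 log₁₀ d + 5 = 2.01 − 5·0.5884 + 5 = 4.068
M − M_☉ = 4.068 − 4.83 = -0.762
L/L_☉ = 10^(−0.4 × -0.762) = 2.017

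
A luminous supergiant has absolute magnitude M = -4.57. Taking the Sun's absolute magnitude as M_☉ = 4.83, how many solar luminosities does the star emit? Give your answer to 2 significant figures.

M − M_☉ = -4.57 − 4.83 = -9.400
L/L_☉ = 10^(−0.4 (M − M_☉)) = 10^3.760 = 5754

L/L_☉ ≈ 5800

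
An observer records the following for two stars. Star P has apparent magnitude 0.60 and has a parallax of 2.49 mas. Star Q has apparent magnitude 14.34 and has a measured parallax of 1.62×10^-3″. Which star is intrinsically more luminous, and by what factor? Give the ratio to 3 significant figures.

Star P: p = 2.49 mas = 2.49×10^-3″ → d = 1/p = 401.6 pc
Star P: M = m − 5 log₁₀ d + 5 = 0.60 − 5·2.6038 + 5 = -7.419
Star Q: d = 1/p = 1/1.62×10^-3″ = 617.3 pc
Star Q: M = m − 5 log₁₀ d + 5 = 14.34 − 5·2.7905 + 5 = 5.388
ΔM = M_P − M_Q = -7.419 − (5.388) = -12.807; smaller M is more luminous → Star P.
L ratio = 10^(0.4 |ΔM|) = 10^5.123 = 132600

Star P is more luminous, by a factor of 133000.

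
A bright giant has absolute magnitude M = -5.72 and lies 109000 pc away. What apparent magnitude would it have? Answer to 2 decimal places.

m ≈ 14.47

m = M + 5 log₁₀ d − 5 = -5.72 + 5·5.0374 − 5 = 14.467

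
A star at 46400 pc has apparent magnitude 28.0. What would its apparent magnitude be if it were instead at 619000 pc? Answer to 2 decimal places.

m ≈ 33.63

Flux ∝ 1/d², so Δm = 5 log₁₀(d₂/d₁) = 5 log₁₀(619000/46400) = 5.626
m₂ = m₁ + Δm = 28.0 + (5.626) = 33.626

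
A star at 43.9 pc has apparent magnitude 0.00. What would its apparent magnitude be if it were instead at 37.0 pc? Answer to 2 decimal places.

m ≈ -0.37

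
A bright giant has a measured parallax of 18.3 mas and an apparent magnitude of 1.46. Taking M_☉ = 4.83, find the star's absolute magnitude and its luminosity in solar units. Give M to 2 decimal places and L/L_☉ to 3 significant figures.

M ≈ -2.23; L/L_☉ ≈ 665

d = 1/p = 1000/18.3 mas = 54.64 pc
M = m − 5 log₁₀ d + 5 = 1.46 − 5·1.7375 + 5 = -2.228
M − M_☉ = -2.228 − 4.83 = -7.058
L/L_☉ = 10^(−0.4 × -7.058) = 665.4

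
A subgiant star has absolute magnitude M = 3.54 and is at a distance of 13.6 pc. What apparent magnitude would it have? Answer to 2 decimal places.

m = M + 5 log₁₀ d − 5 = 3.54 + 5·1.1335 − 5 = 4.208

m ≈ 4.21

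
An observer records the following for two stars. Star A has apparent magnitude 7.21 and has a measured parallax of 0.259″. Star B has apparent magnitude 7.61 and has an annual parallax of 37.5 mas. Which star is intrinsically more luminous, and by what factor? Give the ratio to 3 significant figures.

Star A: d = 1/p = 1/0.259″ = 3.861 pc
Star A: M = m − 5 log₁₀ d + 5 = 7.21 − 5·0.5867 + 5 = 9.276
Star B: p = 37.5 mas = 0.0375″ → d = 1/p = 26.67 pc
Star B: M = m − 5 log₁₀ d + 5 = 7.61 − 5·1.4260 + 5 = 5.480
ΔM = M_A − M_B = 9.276 − (5.480) = 3.796; smaller M is more luminous → Star B.
L ratio = 10^(0.4 |ΔM|) = 10^1.519 = 33.00

Star B is more luminous, by a factor of 33.0.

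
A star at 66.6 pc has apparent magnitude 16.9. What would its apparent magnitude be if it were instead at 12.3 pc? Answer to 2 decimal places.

Flux ∝ 1/d², so Δm = 5 log₁₀(d₂/d₁) = 5 log₁₀(12.3/66.6) = -3.668
m₂ = m₁ + Δm = 16.9 + (-3.668) = 13.232

m ≈ 13.23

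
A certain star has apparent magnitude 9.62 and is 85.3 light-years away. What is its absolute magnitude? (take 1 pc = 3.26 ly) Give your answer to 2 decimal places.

M ≈ 7.53

d = 85.3 ly / 3.26 = 26.17 pc
5 log₁₀(d/10 pc) = 5 log₁₀(26.17) − 5 = 2.089
M = m − 5 log₁₀(d/10) = 9.62 − 2.089 = 7.531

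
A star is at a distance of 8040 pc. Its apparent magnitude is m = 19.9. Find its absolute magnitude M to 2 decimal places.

M ≈ 5.37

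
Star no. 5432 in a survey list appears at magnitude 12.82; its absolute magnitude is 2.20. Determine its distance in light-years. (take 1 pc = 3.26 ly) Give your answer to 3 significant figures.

Distance modulus: m − M = 12.82 − (2.20) = 10.620
m − M = 5 log₁₀ d − 5
log₁₀ d = (m − M)/5 + 1 = 3.1240
d = 10^3.1240 = 1330 pc
= 4337 ly

d ≈ 4340 ly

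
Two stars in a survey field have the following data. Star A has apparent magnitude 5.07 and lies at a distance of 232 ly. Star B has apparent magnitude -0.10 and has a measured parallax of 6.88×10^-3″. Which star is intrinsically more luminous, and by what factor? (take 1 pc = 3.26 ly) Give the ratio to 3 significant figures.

Star B is more luminous, by a factor of 488.

Star A: d = 232 ly / 3.26 = 71.17 pc
Star A: M = m − 5 log₁₀ d + 5 = 5.07 − 5·1.8523 + 5 = 0.809
Star B: d = 1/p = 1/6.88×10^-3″ = 145.3 pc
Star B: M = m − 5 log₁₀ d + 5 = -0.10 − 5·2.1624 + 5 = -5.912
ΔM = M_A − M_B = 0.809 − (-5.912) = 6.721; smaller M is more luminous → Star B.
L ratio = 10^(0.4 |ΔM|) = 10^2.688 = 487.8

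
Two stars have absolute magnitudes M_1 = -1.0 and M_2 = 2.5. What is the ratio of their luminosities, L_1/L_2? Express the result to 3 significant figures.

ΔM = M_1 − M_2 = -3.5
L_1/L_2 = 10^(−0.4 ΔM) = 10^1.400 = 25.12

L_1/L_2 ≈ 25.1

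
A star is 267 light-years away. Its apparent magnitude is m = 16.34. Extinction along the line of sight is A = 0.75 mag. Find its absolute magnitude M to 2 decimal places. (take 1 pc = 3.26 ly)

M ≈ 11.02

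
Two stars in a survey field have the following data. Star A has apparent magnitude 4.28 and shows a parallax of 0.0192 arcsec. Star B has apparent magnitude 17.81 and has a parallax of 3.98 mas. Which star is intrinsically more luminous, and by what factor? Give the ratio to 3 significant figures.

Star A is more luminous, by a factor of 11100.

Star A: d = 1/p = 1/0.0192″ = 52.08 pc
Star A: M = m − 5 log₁₀ d + 5 = 4.28 − 5·1.7167 + 5 = 0.697
Star B: p = 3.98 mas = 3.98×10^-3″ → d = 1/p = 251.3 pc
Star B: M = m − 5 log₁₀ d + 5 = 17.81 − 5·2.4001 + 5 = 10.809
ΔM = M_A − M_B = 0.697 − (10.809) = -10.113; smaller M is more luminous → Star A.
L ratio = 10^(0.4 |ΔM|) = 10^4.045 = 11100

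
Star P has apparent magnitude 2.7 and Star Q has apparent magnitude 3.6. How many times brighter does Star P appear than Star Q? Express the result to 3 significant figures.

2.29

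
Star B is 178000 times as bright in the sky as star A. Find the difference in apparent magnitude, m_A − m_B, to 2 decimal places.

Pogson: Δm = −2.5 log₁₀(ratio) = −2.5 log₁₀(178000) = −2.5 × 5.2504 = -13.126
Star B is brighter so has the smaller magnitude: m_A − m_B is positive.

m_A − m_B ≈ 13.13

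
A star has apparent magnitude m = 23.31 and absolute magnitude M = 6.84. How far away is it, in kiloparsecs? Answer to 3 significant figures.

Distance modulus: m − M = 23.31 − (6.84) = 16.470
m − M = 5 log₁₀ d − 5
log₁₀ d = (m − M)/5 + 1 = 4.2940
d = 10^4.2940 = 19680 pc
= 19.68 kpc

d ≈ 19.7 kpc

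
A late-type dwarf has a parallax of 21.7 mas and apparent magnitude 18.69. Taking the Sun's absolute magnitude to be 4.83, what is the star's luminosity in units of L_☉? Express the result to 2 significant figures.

L/L_☉ ≈ 6.1×10^-5

d = 1/p = 1000/21.7 mas = 46.08 pc
M = m − 5 log₁₀ d + 5 = 18.69 − 5·1.6635 + 5 = 15.372
M − M_☉ = 15.372 − 4.83 = 10.542
L/L_☉ = 10^(−0.4 × 10.542) = 6.068×10^-5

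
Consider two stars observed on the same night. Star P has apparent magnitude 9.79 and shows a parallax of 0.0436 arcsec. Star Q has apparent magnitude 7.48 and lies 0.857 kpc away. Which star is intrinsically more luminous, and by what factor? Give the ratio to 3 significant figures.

Star Q is more luminous, by a factor of 11700.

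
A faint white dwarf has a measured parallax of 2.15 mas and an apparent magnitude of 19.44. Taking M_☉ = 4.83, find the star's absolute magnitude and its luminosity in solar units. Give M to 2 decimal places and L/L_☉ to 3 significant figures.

d = 1/p = 1000/2.15 mas = 465.1 pc
M = m − 5 log₁₀ d + 5 = 19.44 − 5·2.6676 + 5 = 11.102
M − M_☉ = 11.102 − 4.83 = 6.272
L/L_☉ = 10^(−0.4 × 6.272) = 3.098×10^-3

M ≈ 11.10; L/L_☉ ≈ 3.10×10^-3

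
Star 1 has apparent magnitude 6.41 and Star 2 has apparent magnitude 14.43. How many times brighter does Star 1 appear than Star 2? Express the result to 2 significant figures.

1600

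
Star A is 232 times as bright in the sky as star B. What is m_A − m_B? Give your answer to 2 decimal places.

Pogson: Δm = −2.5 log₁₀(ratio) = −2.5 log₁₀(232) = −2.5 × 2.3655 = -5.914
Star A is brighter, so it has the smaller magnitude: the difference is negative.

m_A − m_B ≈ -5.91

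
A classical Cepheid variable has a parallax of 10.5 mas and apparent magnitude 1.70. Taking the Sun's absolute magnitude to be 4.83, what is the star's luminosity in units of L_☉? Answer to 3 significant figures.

d = 1/p = 1000/10.5 mas = 95.24 pc
M = m − 5 log₁₀ d + 5 = 1.70 − 5·1.9788 + 5 = -3.194
M − M_☉ = -3.194 − 4.83 = -8.024
L/L_☉ = 10^(−0.4 × -8.024) = 1620

L/L_☉ ≈ 1620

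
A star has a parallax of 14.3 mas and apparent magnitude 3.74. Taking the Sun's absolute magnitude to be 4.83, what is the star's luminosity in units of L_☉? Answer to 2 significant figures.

L/L_☉ ≈ 130

d = 1/p = 1000/14.3 mas = 69.93 pc
M = m − 5 log₁₀ d + 5 = 3.74 − 5·1.8447 + 5 = -0.483
M − M_☉ = -0.483 − 4.83 = -5.313
L/L_☉ = 10^(−0.4 × -5.313) = 133.5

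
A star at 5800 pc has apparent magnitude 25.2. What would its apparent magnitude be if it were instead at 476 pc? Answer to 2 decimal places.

m ≈ 19.77

Flux ∝ 1/d², so Δm = 5 log₁₀(d₂/d₁) = 5 log₁₀(476/5800) = -5.429
m₂ = m₁ + Δm = 25.2 + (-5.429) = 19.771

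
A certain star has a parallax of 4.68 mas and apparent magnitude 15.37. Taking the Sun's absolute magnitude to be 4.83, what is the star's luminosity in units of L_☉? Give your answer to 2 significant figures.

L/L_☉ ≈ 0.028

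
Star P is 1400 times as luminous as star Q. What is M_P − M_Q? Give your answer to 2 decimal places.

M_P − M_Q ≈ -7.87

Pogson: ΔM = −2.5 log₁₀(ratio) = −2.5 log₁₀(1400) = −2.5 × 3.1461 = -7.865
Star P is brighter, so it has the smaller magnitude: the difference is negative.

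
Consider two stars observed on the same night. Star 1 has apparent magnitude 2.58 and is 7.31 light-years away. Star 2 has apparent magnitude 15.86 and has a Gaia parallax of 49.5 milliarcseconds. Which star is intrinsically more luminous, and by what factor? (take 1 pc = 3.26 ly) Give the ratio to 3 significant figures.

Star 1 is more luminous, by a factor of 2530.

Star 1: d = 7.31 ly / 3.26 = 2.242 pc
Star 1: M = m − 5 log₁₀ d + 5 = 2.58 − 5·0.3507 + 5 = 5.827
Star 2: p = 49.5 mas = 0.0495″ → d = 1/p = 20.20 pc
Star 2: M = m − 5 log₁₀ d + 5 = 15.86 − 5·1.3054 + 5 = 14.333
ΔM = M_1 − M_2 = 5.827 − (14.333) = -8.507; smaller M is more luminous → Star 1.
L ratio = 10^(0.4 |ΔM|) = 10^3.403 = 2527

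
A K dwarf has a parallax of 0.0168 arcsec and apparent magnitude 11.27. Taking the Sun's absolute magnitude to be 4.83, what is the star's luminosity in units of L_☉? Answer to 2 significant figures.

L/L_☉ ≈ 0.094

d = 1/p = 1/0.0168″ = 59.52 pc
M = m − 5 log₁₀ d + 5 = 11.27 − 5·1.7747 + 5 = 7.397
M − M_☉ = 7.397 − 4.83 = 2.567
L/L_☉ = 10^(−0.4 × 2.567) = 0.09405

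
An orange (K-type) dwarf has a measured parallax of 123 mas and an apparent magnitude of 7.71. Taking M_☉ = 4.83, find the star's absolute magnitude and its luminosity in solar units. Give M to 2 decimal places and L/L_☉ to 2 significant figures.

M ≈ 8.16; L/L_☉ ≈ 0.047

d = 1/p = 1000/123 mas = 8.130 pc
M = m − 5 log₁₀ d + 5 = 7.71 − 5·0.9101 + 5 = 8.160
M − M_☉ = 8.160 − 4.83 = 3.330
L/L_☉ = 10^(−0.4 × 3.330) = 0.04658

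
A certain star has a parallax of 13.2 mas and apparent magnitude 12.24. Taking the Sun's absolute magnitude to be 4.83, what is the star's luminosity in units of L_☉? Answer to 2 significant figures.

L/L_☉ ≈ 0.062

d = 1/p = 1000/13.2 mas = 75.76 pc
M = m − 5 log₁₀ d + 5 = 12.24 − 5·1.8794 + 5 = 7.843
M − M_☉ = 7.843 − 4.83 = 3.013
L/L_☉ = 10^(−0.4 × 3.013) = 0.06235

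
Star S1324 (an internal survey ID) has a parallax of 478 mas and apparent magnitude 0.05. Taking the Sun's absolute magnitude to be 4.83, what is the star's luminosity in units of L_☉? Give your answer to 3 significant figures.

d = 1/p = 1000/478 mas = 2.092 pc
M = m − 5 log₁₀ d + 5 = 0.05 − 5·0.3206 + 5 = 3.447
M − M_☉ = 3.447 − 4.83 = -1.383
L/L_☉ = 10^(−0.4 × -1.383) = 3.574

L/L_☉ ≈ 3.57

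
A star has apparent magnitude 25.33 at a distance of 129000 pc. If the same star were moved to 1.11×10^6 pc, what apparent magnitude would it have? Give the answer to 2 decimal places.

m ≈ 30.00

Flux ∝ 1/d², so Δm = 5 log₁₀(d₂/d₁) = 5 log₁₀(1.11×10^6/129000) = 4.674
m₂ = m₁ + Δm = 25.33 + (4.674) = 30.004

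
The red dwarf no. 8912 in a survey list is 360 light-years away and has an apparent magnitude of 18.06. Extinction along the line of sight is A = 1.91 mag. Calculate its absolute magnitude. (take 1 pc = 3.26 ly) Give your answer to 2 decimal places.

d = 360 ly / 3.26 = 110.4 pc
5 log₁₀(d/10 pc) = 5 log₁₀(110.4) − 5 = 5.215
M = m − 5 log₁₀(d/10) − A = 18.06 − 5.215 − 1.91 = 10.935

M ≈ 10.93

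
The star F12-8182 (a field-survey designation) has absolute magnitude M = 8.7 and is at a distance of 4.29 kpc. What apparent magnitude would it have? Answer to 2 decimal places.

m ≈ 21.86

d = 4.29 kpc = 4290 pc
m = M + 5 log₁₀ d − 5 = 8.7 + 5·3.6325 − 5 = 21.862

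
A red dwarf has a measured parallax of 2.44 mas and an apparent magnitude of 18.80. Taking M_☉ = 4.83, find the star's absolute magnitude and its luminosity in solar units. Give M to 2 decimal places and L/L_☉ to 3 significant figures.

M ≈ 10.74; L/L_☉ ≈ 4.34×10^-3

d = 1/p = 1000/2.44 mas = 409.8 pc
M = m − 5 log₁₀ d + 5 = 18.80 − 5·2.6126 + 5 = 10.737
M − M_☉ = 10.737 − 4.83 = 5.907
L/L_☉ = 10^(−0.4 × 5.907) = 4.337×10^-3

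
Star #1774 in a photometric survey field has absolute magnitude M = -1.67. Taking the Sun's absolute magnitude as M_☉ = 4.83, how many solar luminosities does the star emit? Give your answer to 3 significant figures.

L/L_☉ ≈ 398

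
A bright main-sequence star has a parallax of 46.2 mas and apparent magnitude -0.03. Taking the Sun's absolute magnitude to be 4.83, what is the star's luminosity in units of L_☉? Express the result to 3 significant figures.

L/L_☉ ≈ 412

d = 1/p = 1000/46.2 mas = 21.65 pc
M = m − 5 log₁₀ d + 5 = -0.03 − 5·1.3354 + 5 = -1.707
M − M_☉ = -1.707 − 4.83 = -6.537
L/L_☉ = 10^(−0.4 × -6.537) = 411.8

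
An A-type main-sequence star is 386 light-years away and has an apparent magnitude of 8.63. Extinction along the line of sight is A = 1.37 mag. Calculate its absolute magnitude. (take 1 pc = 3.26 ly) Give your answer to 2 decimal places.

M ≈ 1.89

d = 386 ly / 3.26 = 118.4 pc
5 log₁₀(d/10 pc) = 5 log₁₀(118.4) − 5 = 5.367
M = m − 5 log₁₀(d/10) − A = 8.63 − 5.367 − 1.37 = 1.893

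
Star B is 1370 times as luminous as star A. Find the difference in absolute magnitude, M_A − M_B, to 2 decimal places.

M_A − M_B ≈ 7.84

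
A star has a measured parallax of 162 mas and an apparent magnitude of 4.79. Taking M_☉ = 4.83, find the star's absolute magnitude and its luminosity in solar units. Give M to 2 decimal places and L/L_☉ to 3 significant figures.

d = 1/p = 1000/162 mas = 6.173 pc
M = m − 5 log₁₀ d + 5 = 4.79 − 5·0.7905 + 5 = 5.838
M − M_☉ = 5.838 − 4.83 = 1.008
L/L_☉ = 10^(−0.4 × 1.008) = 0.3953

M ≈ 5.84; L/L_☉ ≈ 0.395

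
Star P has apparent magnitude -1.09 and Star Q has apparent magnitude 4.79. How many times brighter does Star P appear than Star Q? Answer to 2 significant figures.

Δm = -1.09 − (4.79) = -5.88
Flux ratio = 10^(−0.4 Δm) = 10^(−0.4 × -5.88) = 10^2.352 = 224.9

220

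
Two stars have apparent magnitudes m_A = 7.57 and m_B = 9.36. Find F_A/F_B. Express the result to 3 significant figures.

F_A/F_B ≈ 5.20

Δm = 7.57 − (9.36) = -1.79
Flux ratio = 10^(−0.4 Δm) = 10^(−0.4 × -1.79) = 10^0.716 = 5.200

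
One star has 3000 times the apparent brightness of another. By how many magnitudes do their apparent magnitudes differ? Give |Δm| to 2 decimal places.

|Δm| ≈ 8.69

Pogson: Δm = −2.5 log₁₀(ratio) = −2.5 log₁₀(3000) = −2.5 × 3.4771 = -8.693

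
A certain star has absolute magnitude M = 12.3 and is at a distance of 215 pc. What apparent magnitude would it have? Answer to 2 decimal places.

m = M + 5 log₁₀ d − 5 = 12.3 + 5·2.3324 − 5 = 18.962

m ≈ 18.96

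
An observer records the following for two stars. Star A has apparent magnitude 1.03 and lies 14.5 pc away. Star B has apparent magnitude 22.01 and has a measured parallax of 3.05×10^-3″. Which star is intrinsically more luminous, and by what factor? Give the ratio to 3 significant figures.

Star A is more luminous, by a factor of 482000.

Star A: M = m − 5 log₁₀ d + 5 = 1.03 − 5·1.1614 + 5 = 0.223
Star B: d = 1/p = 1/3.05×10^-3″ = 327.9 pc
Star B: M = m − 5 log₁₀ d + 5 = 22.01 − 5·2.5157 + 5 = 14.431
ΔM = M_A − M_B = 0.223 − (14.431) = -14.208; smaller M is more luminous → Star A.
L ratio = 10^(0.4 |ΔM|) = 10^5.683 = 482300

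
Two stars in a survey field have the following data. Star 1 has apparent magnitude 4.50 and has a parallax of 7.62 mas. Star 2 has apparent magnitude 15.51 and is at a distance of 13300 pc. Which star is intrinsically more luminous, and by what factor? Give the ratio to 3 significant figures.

Star 1 is more luminous, by a factor of 2.47.

Star 1: p = 7.62 mas = 7.62×10^-3″ → d = 1/p = 131.2 pc
Star 1: M = m − 5 log₁₀ d + 5 = 4.50 − 5·2.1180 + 5 = -1.090
Star 2: M = m − 5 log₁₀ d + 5 = 15.51 − 5·4.1239 + 5 = -0.109
ΔM = M_1 − M_2 = -1.090 − (-0.109) = -0.981; smaller M is more luminous → Star 1.
L ratio = 10^(0.4 |ΔM|) = 10^0.392 = 2.468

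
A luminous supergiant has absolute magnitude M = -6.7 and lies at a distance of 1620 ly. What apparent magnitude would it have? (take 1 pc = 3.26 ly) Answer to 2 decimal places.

m ≈ 1.78

d = 1620 ly / 3.26 = 496.9 pc
m = M + 5 log₁₀ d − 5 = -6.7 + 5·2.6963 − 5 = 1.781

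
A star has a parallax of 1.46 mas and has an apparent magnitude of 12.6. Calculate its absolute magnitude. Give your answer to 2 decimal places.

p = 1.46 mas = 1.46×10^-3″ → d = 1/p = 684.9 pc
5 log₁₀(d/10 pc) = 5 log₁₀(684.9) − 5 = 9.178
M = m − 5 log₁₀(d/10) = 12.6 − 9.178 = 3.422

M ≈ 3.42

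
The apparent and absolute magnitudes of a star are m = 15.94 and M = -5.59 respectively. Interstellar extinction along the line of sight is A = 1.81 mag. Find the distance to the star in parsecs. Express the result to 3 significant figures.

d ≈ 87900 pc

m − M = 5 log₁₀(d/10 pc) + A  ⇒  15.94 − (-5.59) − 1.81 = 5 log₁₀(d/10)
19.720 = 5 log₁₀(d/10)
log₁₀ d = (m − M − A)/5 + 1 = 4.9440
d = 10^4.9440 = 87900 pc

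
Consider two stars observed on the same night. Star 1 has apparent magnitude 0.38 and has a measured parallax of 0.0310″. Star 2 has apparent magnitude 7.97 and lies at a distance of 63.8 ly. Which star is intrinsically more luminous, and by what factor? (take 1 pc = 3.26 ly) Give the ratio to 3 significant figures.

Star 1 is more luminous, by a factor of 2950.

Star 1: d = 1/p = 1/0.0310″ = 32.26 pc
Star 1: M = m − 5 log₁₀ d + 5 = 0.38 − 5·1.5086 + 5 = -2.163
Star 2: d = 63.8 ly / 3.26 = 19.57 pc
Star 2: M = m − 5 log₁₀ d + 5 = 7.97 − 5·1.2916 + 5 = 6.512
ΔM = M_1 − M_2 = -2.163 − (6.512) = -8.675; smaller M is more luminous → Star 1.
L ratio = 10^(0.4 |ΔM|) = 10^3.470 = 2952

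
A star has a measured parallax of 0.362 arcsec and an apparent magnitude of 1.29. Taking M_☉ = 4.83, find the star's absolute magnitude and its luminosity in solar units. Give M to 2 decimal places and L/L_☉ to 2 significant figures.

M ≈ 4.08; L/L_☉ ≈ 2.0

d = 1/p = 1/0.362″ = 2.762 pc
M = m − 5 log₁₀ d + 5 = 1.29 − 5·0.4413 + 5 = 4.084
M − M_☉ = 4.084 − 4.83 = -0.746
L/L_☉ = 10^(−0.4 × -0.746) = 1.989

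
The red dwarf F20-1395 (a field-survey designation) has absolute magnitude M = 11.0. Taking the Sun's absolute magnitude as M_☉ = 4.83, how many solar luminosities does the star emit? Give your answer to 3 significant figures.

L/L_☉ ≈ 3.40×10^-3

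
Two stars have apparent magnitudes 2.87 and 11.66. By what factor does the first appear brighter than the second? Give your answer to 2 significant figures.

3300

Magnitude difference = -8.79
Flux ratio = 10^(−0.4 Δm) = 10^(−0.4 × -8.79) = 10^3.516 = 3281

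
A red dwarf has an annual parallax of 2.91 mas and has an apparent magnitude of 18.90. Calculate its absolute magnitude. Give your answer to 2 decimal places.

M ≈ 11.22

p = 2.91 mas = 2.91×10^-3″ → d = 1/p = 343.6 pc
5 log₁₀(d/10 pc) = 5 log₁₀(343.6) − 5 = 7.681
M = m − 5 log₁₀(d/10) = 18.90 − 7.681 = 11.219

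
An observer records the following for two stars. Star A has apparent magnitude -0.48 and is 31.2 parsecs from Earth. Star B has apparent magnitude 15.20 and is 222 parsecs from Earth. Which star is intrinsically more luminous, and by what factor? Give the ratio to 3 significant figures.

Star A is more luminous, by a factor of 36900.

Star A: M = m − 5 log₁₀ d + 5 = -0.48 − 5·1.4942 + 5 = -2.951
Star B: M = m − 5 log₁₀ d + 5 = 15.20 − 5·2.3464 + 5 = 8.468
ΔM = M_A − M_B = -2.951 − (8.468) = -11.419; smaller M is more luminous → Star A.
L ratio = 10^(0.4 |ΔM|) = 10^4.568 = 36950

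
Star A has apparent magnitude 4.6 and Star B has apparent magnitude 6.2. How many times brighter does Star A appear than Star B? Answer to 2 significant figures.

4.4

Magnitude difference = -1.6
Flux ratio = 10^(−0.4 Δm) = 10^(−0.4 × -1.6) = 10^0.640 = 4.365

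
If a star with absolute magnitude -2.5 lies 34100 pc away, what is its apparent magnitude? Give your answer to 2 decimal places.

m ≈ 15.16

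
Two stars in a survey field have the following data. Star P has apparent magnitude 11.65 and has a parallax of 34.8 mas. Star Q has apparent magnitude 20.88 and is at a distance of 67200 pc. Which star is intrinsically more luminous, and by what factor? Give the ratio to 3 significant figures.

Star Q is more luminous, by a factor of 1110.

Star P: p = 34.8 mas = 0.0348″ → d = 1/p = 28.74 pc
Star P: M = m − 5 log₁₀ d + 5 = 11.65 − 5·1.4584 + 5 = 9.358
Star Q: M = m − 5 log₁₀ d + 5 = 20.88 − 5·4.8274 + 5 = 1.743
ΔM = M_P − M_Q = 9.358 − (1.743) = 7.615; smaller M is more luminous → Star Q.
L ratio = 10^(0.4 |ΔM|) = 10^3.046 = 1111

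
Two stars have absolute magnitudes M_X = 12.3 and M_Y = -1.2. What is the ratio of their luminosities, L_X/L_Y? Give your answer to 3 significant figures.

ΔM = M_X − M_Y = 13.5
L_X/L_Y = 10^(−0.4 ΔM) = 10^-5.400 = 3.981×10^-6

L_X/L_Y ≈ 3.98×10^-6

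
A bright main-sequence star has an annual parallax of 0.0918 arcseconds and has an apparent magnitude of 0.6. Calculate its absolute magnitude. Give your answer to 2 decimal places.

d = 1/p = 1/0.0918″ = 10.89 pc
5 log₁₀(d/10 pc) = 5 log₁₀(10.89) − 5 = 0.186
M = m − 5 log₁₀(d/10) = 0.6 − 0.186 = 0.414

M ≈ 0.41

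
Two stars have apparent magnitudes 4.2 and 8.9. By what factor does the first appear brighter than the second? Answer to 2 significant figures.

76

Magnitude difference = -4.7
Flux ratio = 10^(−0.4 Δm) = 10^(−0.4 × -4.7) = 10^1.880 = 75.86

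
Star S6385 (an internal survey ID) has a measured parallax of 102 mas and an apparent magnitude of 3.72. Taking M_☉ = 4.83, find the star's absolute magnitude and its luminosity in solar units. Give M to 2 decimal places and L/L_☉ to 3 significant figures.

d = 1/p = 1000/102 mas = 9.804 pc
M = m − 5 log₁₀ d + 5 = 3.72 − 5·0.9914 + 5 = 3.763
M − M_☉ = 3.763 − 4.83 = -1.067
L/L_☉ = 10^(−0.4 × -1.067) = 2.672

M ≈ 3.76; L/L_☉ ≈ 2.67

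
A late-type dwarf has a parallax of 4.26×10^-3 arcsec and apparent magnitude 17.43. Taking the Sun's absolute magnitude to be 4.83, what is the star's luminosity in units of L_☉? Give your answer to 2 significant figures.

d = 1/p = 1/4.26×10^-3″ = 234.7 pc
M = m − 5 log₁₀ d + 5 = 17.43 − 5·2.3706 + 5 = 10.577
M − M_☉ = 10.577 − 4.83 = 5.747
L/L_☉ = 10^(−0.4 × 5.747) = 5.026×10^-3

L/L_☉ ≈ 5.0×10^-3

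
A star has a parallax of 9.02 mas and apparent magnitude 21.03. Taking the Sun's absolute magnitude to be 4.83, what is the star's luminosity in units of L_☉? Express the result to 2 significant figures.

L/L_☉ ≈ 4.1×10^-5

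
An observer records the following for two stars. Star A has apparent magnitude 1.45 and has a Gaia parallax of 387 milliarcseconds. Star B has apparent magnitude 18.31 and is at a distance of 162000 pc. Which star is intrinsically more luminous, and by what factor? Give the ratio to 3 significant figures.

Star A: p = 387 mas = 0.387″ → d = 1/p = 2.584 pc
Star A: M = m − 5 log₁₀ d + 5 = 1.45 − 5·0.4123 + 5 = 4.389
Star B: M = m − 5 log₁₀ d + 5 = 18.31 − 5·5.2095 + 5 = -2.738
ΔM = M_A − M_B = 4.389 − (-2.738) = 7.126; smaller M is more luminous → Star B.
L ratio = 10^(0.4 |ΔM|) = 10^2.850 = 708.7

Star B is more luminous, by a factor of 709.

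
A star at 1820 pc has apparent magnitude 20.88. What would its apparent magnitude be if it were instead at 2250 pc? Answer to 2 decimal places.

m ≈ 21.34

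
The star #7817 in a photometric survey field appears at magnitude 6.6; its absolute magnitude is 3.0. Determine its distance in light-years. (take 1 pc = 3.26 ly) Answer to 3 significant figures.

d ≈ 171 ly

μ = m − M = 3.600
m − M = 5 log₁₀ d − 5
log₁₀ d = (m − M)/5 + 1 = 1.7200
d = 10^1.7200 = 52.48 pc
= 171.1 ly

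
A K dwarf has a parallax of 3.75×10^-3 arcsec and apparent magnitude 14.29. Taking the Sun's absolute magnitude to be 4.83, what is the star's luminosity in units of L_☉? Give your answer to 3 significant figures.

L/L_☉ ≈ 0.117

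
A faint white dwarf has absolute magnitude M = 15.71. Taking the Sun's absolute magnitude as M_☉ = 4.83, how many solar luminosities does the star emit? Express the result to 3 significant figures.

M − M_☉ = 15.71 − 4.83 = 10.880
L/L_☉ = 10^(−0.4 (M − M_☉)) = 10^-4.352 = 4.446×10^-5

L/L_☉ ≈ 4.45×10^-5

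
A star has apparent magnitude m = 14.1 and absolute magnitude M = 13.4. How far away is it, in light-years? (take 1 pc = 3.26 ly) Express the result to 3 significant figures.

μ = m − M = 0.700
m − M = 5 log₁₀ d − 5
log₁₀ d = (m − M)/5 + 1 = 1.1400
d = 10^1.1400 = 13.80 pc
= 45.00 ly

d ≈ 45.0 ly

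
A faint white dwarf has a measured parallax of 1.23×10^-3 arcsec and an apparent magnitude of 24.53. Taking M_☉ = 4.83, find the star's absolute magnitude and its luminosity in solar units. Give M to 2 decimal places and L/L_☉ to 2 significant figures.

M ≈ 14.98; L/L_☉ ≈ 8.7×10^-5

d = 1/p = 1/1.23×10^-3″ = 813.0 pc
M = m − 5 log₁₀ d + 5 = 24.53 − 5·2.9101 + 5 = 14.980
M − M_☉ = 14.980 − 4.83 = 10.150
L/L_☉ = 10^(−0.4 × 10.150) = 8.713×10^-5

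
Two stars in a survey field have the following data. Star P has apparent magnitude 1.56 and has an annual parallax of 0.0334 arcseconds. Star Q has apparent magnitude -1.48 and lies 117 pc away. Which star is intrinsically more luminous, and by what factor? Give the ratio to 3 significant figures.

Star Q is more luminous, by a factor of 251.

Star P: d = 1/p = 1/0.0334″ = 29.94 pc
Star P: M = m − 5 log₁₀ d + 5 = 1.56 − 5·1.4763 + 5 = -0.821
Star Q: M = m − 5 log₁₀ d + 5 = -1.48 − 5·2.0682 + 5 = -6.821
ΔM = M_P − M_Q = -0.821 − (-6.821) = 6.000; smaller M is more luminous → Star Q.
L ratio = 10^(0.4 |ΔM|) = 10^2.400 = 251.1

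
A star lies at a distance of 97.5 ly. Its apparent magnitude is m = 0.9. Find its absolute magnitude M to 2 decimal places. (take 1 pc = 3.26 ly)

d = 97.5 ly / 3.26 = 29.91 pc
5 log₁₀(d/10 pc) = 5 log₁₀(29.91) − 5 = 2.379
M = m − 5 log₁₀(d/10) = 0.9 − 2.379 = -1.479

M ≈ -1.48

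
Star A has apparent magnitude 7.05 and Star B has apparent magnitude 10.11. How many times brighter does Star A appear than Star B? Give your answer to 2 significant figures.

17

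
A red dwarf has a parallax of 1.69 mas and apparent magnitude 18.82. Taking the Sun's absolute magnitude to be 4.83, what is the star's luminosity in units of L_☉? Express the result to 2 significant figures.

d = 1/p = 1000/1.69 mas = 591.7 pc
M = m − 5 log₁₀ d + 5 = 18.82 − 5·2.7721 + 5 = 9.959
M − M_☉ = 9.959 − 4.83 = 5.129
L/L_☉ = 10^(−0.4 × 5.129) = 8.876×10^-3

L/L_☉ ≈ 8.9×10^-3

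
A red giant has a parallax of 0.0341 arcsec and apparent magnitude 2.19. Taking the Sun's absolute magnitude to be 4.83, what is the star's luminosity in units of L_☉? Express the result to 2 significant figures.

d = 1/p = 1/0.0341″ = 29.33 pc
M = m − 5 log₁₀ d + 5 = 2.19 − 5·1.4672 + 5 = -0.146
M − M_☉ = -0.146 − 4.83 = -4.976
L/L_☉ = 10^(−0.4 × -4.976) = 97.83

L/L_☉ ≈ 98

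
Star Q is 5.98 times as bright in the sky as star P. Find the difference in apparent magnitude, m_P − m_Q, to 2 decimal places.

Pogson: Δm = −2.5 log₁₀(ratio) = −2.5 log₁₀(5.98) = −2.5 × 0.7767 = -1.942
Star Q is brighter so has the smaller magnitude: m_P − m_Q is positive.

m_P − m_Q ≈ 1.94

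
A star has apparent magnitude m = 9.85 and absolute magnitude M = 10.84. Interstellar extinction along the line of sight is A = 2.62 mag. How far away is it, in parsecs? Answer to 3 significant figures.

m − M = 5 log₁₀(d/10 pc) + A  ⇒  9.85 − (10.84) − 2.62 = 5 log₁₀(d/10)
-3.610 = 5 log₁₀(d/10)
log₁₀ d = (m − M − A)/5 + 1 = 0.2780
d = 10^0.2780 = 1.897 pc

d ≈ 1.90 pc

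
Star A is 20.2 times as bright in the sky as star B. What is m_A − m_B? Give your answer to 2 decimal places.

m_A − m_B ≈ -3.26

Pogson: Δm = −2.5 log₁₀(ratio) = −2.5 log₁₀(20.2) = −2.5 × 1.3054 = -3.263
Star A is brighter, so it has the smaller magnitude: the difference is negative.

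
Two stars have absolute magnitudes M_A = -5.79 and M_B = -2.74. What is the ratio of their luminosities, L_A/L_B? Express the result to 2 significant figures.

ΔM = M_A − M_B = -3.05
L_A/L_B = 10^(−0.4 ΔM) = 10^1.220 = 16.60

L_A/L_B ≈ 17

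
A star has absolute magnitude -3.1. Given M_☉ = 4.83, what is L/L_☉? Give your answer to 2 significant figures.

M − M_☉ = -3.1 − 4.83 = -7.930
L/L_☉ = 10^(−0.4 (M − M_☉)) = 10^3.172 = 1486

L/L_☉ ≈ 1500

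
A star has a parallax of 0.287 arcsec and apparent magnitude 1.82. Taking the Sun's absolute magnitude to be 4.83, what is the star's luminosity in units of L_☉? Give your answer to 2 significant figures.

d = 1/p = 1/0.287″ = 3.484 pc
M = m − 5 log₁₀ d + 5 = 1.82 − 5·0.5421 + 5 = 4.109
M − M_☉ = 4.109 − 4.83 = -0.721
L/L_☉ = 10^(−0.4 × -0.721) = 1.942

L/L_☉ ≈ 1.9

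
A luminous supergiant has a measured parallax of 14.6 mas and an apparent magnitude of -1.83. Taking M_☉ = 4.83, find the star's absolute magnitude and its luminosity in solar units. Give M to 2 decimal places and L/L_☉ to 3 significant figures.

d = 1/p = 1000/14.6 mas = 68.49 pc
M = m − 5 log₁₀ d + 5 = -1.83 − 5·1.8356 + 5 = -6.008
M − M_☉ = -6.008 − 4.83 = -10.838
L/L_☉ = 10^(−0.4 × -10.838) = 21640

M ≈ -6.01; L/L_☉ ≈ 21600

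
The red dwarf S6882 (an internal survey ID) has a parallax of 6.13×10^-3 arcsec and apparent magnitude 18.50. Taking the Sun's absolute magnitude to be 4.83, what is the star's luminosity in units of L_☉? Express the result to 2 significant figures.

L/L_☉ ≈ 9.1×10^-4

d = 1/p = 1/6.13×10^-3″ = 163.1 pc
M = m − 5 log₁₀ d + 5 = 18.50 − 5·2.2125 + 5 = 12.437
M − M_☉ = 12.437 − 4.83 = 7.607
L/L_☉ = 10^(−0.4 × 7.607) = 9.059×10^-4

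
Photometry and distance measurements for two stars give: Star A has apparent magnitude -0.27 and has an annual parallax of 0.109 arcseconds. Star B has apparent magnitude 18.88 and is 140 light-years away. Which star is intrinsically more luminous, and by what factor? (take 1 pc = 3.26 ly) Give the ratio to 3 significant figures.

Star A is more luminous, by a factor of 2.09×10^6.

Star A: d = 1/p = 1/0.109″ = 9.174 pc
Star A: M = m − 5 log₁₀ d + 5 = -0.27 − 5·0.9626 + 5 = -0.083
Star B: d = 140 ly / 3.26 = 42.94 pc
Star B: M = m − 5 log₁₀ d + 5 = 18.88 − 5·1.6329 + 5 = 15.715
ΔM = M_A − M_B = -0.083 − (15.715) = -15.798; smaller M is more luminous → Star A.
L ratio = 10^(0.4 |ΔM|) = 10^6.319 = 2.086×10^6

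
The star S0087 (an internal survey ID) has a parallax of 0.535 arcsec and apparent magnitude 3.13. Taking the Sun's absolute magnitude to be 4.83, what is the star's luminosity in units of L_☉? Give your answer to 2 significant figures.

L/L_☉ ≈ 0.17

d = 1/p = 1/0.535″ = 1.869 pc
M = m − 5 log₁₀ d + 5 = 3.13 − 5·0.2716 + 5 = 6.772
M − M_☉ = 6.772 − 4.83 = 1.942
L/L_☉ = 10^(−0.4 × 1.942) = 0.1672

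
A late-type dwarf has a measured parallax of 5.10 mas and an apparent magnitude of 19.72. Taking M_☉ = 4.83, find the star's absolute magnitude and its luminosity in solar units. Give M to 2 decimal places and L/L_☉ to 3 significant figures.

M ≈ 13.26; L/L_☉ ≈ 4.25×10^-4

d = 1/p = 1000/5.10 mas = 196.1 pc
M = m − 5 log₁₀ d + 5 = 19.72 − 5·2.2924 + 5 = 13.258
M − M_☉ = 13.258 − 4.83 = 8.428
L/L_☉ = 10^(−0.4 × 8.428) = 4.255×10^-4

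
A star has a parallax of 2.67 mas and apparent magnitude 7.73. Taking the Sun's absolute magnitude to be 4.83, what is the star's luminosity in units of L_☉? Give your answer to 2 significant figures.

L/L_☉ ≈ 97

d = 1/p = 1000/2.67 mas = 374.5 pc
M = m − 5 log₁₀ d + 5 = 7.73 − 5·2.5735 + 5 = -0.137
M − M_☉ = -0.137 − 4.83 = -4.967
L/L_☉ = 10^(−0.4 × -4.967) = 97.05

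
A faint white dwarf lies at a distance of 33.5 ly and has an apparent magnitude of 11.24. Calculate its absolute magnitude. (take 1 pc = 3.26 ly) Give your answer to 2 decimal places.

d = 33.5 ly / 3.26 = 10.28 pc
5 log₁₀(d/10 pc) = 5 log₁₀(10.28) − 5 = 0.059
M = m − 5 log₁₀(d/10) = 11.24 − 0.059 = 11.181

M ≈ 11.18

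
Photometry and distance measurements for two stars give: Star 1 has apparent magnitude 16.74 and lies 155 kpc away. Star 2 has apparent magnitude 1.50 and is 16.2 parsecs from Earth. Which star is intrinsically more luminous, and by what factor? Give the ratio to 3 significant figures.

Star 1 is more luminous, by a factor of 73.4.

Star 1: d = 155 kpc = 155000 pc
Star 1: M = m − 5 log₁₀ d + 5 = 16.74 − 5·5.1903 + 5 = -4.212
Star 2: M = m − 5 log₁₀ d + 5 = 1.50 − 5·1.2095 + 5 = 0.452
ΔM = M_1 − M_2 = -4.212 − (0.452) = -4.664; smaller M is more luminous → Star 1.
L ratio = 10^(0.4 |ΔM|) = 10^1.866 = 73.39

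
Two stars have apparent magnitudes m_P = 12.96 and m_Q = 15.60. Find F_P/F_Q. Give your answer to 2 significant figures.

F_P/F_Q ≈ 11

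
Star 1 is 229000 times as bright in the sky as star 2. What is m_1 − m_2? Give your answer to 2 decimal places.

m_1 − m_2 ≈ -13.40

Pogson: Δm = −2.5 log₁₀(ratio) = −2.5 log₁₀(229000) = −2.5 × 5.3598 = -13.400
Star 1 is brighter, so it has the smaller magnitude: the difference is negative.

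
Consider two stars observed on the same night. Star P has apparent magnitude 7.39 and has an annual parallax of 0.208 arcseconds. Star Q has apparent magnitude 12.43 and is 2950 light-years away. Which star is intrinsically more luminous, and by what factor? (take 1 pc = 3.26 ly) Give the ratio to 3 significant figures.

Star Q is more luminous, by a factor of 341.

Star P: d = 1/p = 1/0.208″ = 4.808 pc
Star P: M = m − 5 log₁₀ d + 5 = 7.39 − 5·0.6819 + 5 = 8.980
Star Q: d = 2950 ly / 3.26 = 904.9 pc
Star Q: M = m − 5 log₁₀ d + 5 = 12.43 − 5·2.9566 + 5 = 2.647
ΔM = M_P − M_Q = 8.980 − (2.647) = 6.333; smaller M is more luminous → Star Q.
L ratio = 10^(0.4 |ΔM|) = 10^2.533 = 341.5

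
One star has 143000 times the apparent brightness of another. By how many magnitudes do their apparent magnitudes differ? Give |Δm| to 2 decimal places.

|Δm| ≈ 12.89

Pogson: Δm = −2.5 log₁₀(ratio) = −2.5 log₁₀(143000) = −2.5 × 5.1553 = -12.888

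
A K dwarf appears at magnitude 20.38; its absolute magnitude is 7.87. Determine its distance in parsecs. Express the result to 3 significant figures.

Distance modulus: m − M = 20.38 − (7.87) = 12.510
m − M = 5 log₁₀ d − 5
log₁₀ d = (m − M)/5 + 1 = 3.5020
d = 10^3.5020 = 3177 pc

d ≈ 3180 pc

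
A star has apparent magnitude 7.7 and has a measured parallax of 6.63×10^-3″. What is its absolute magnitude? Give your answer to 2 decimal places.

M ≈ 1.81

d = 1/p = 1/6.63×10^-3″ = 150.8 pc
5 log₁₀(d/10 pc) = 5 log₁₀(150.8) − 5 = 5.892
M = m − 5 log₁₀(d/10) = 7.7 − 5.892 = 1.808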